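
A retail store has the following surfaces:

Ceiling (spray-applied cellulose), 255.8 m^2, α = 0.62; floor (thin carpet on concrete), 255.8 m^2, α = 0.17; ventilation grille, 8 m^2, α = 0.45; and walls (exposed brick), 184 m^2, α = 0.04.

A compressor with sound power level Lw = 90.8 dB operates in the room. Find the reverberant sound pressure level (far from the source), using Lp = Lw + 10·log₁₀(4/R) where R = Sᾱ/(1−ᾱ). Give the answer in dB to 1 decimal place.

Σ(Sᵢαᵢ) = 255.8×0.62 + 255.8×0.17 + 8×0.45 + 184×0.04 = 213.042; total area S = 703.6 m^2.
ᾱ = 0.3028, so room constant R = A/(1−ᾱ) = 305.568 m^2.
Lp = 90.8 + 10·log₁₀(4/305.568) = 90.8 + (-18.83) = 72.0 dB.

72.0 dB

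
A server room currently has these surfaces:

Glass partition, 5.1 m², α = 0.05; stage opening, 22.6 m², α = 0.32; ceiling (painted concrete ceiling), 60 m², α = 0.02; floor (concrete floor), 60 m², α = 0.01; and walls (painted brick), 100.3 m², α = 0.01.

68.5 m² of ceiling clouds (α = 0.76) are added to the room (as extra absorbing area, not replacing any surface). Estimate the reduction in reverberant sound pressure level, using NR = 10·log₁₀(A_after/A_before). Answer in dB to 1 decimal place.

7.8 dB

Summing Sᵢαᵢ: 0.255 + 7.232 + 1.200 + 0.600 + 1.003 → A_before = 10.290 sabins.
Treatment contributes 68.5·0.76 = 52.060 sabins.
A_after = 10.290 + 52.060 = 62.350 sabins.
Reduction = 10 log₁₀(A_after/A_before) = 10 log₁₀(6.0593) = 7.8 dB.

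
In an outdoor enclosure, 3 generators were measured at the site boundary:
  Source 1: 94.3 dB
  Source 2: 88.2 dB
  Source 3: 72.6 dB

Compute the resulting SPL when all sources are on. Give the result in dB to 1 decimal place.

Sum in the linear (power) domain: Σ 10^(Lᵢ/10) = 10^(94.3/10) + 10^(88.2/10) + 10^(72.6/10) = 3.37e+09.
L_total = 10·log₁₀(3.37e+09) = 95.3 dB.

95.3 dB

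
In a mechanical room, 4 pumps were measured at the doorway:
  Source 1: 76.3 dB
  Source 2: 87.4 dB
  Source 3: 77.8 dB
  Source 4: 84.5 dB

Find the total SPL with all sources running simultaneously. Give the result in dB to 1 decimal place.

Sum in the linear (power) domain: Σ 10^(Lᵢ/10) = 10^(76.3/10) + 10^(87.4/10) + 10^(77.8/10) + 10^(84.5/10) = 9.343e+08.
Combined level = 10 log₁₀(9.343e+08) = 89.7 dB.

89.7 dB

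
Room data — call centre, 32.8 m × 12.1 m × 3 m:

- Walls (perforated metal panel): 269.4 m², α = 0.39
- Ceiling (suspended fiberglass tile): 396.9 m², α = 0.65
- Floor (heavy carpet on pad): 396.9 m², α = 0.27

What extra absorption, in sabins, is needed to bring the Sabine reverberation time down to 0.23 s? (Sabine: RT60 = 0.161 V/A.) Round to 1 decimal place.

A₁ = Σ Sᵢαᵢ = 269.4*0.39 + 396.9*0.65 + 396.9*0.27 = 470.214 sabins.
V = 1190.64 m³. Required absorption A₂ = 0.161 × 1190.64 / 0.23 = 833.448 sabins.
Additional absorption ΔA = 833.448 − 470.214 = 363.2 sabins.

363.2 sabins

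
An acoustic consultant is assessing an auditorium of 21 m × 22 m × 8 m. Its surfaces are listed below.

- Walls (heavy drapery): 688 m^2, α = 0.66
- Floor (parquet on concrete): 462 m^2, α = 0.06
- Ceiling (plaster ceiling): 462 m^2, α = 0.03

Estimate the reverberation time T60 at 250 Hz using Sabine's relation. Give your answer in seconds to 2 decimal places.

Total absorption A = 688·0.66 + 462·0.06 + 462·0.03
  = 454.080 + 27.720 + 13.860 = 495.660 m^2 sabins.
V = 21·22·8 = 3696 m³.
T = 0.161 V/A = 0.161·3696/495.660 = 1.20 s.

1.20 sec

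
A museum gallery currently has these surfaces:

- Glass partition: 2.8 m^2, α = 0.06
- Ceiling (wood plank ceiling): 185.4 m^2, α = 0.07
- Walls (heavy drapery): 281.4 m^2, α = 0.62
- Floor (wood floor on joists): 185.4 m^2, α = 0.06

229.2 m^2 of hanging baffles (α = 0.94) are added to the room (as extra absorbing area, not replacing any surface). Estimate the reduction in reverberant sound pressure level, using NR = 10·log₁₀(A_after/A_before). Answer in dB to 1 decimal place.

3.2 dB

Total absorption A_before = 2.8×0.06 + 185.4×0.07 + 281.4×0.62 + 185.4×0.06
  = 0.168 + 12.978 + 174.468 + 11.124 = 198.738 m^2 sabins.
Treatment contributes 229.2·0.94 = 215.448 sabins.
New total A_after = 414.186 sabins.
Reduction = 10 log₁₀(A_after/A_before) = 10 log₁₀(2.0841) = 3.2 dB.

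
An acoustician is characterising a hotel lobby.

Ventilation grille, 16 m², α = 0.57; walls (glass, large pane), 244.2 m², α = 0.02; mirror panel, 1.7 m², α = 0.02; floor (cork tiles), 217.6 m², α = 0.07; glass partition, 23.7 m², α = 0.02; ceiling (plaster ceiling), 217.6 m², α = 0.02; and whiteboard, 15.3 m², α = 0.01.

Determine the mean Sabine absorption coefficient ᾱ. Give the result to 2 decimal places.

Total surface area S = 736.1 m².
Weighted sum Σ Sα = 34.249.
ᾱ = A/S = 0.05.

0.05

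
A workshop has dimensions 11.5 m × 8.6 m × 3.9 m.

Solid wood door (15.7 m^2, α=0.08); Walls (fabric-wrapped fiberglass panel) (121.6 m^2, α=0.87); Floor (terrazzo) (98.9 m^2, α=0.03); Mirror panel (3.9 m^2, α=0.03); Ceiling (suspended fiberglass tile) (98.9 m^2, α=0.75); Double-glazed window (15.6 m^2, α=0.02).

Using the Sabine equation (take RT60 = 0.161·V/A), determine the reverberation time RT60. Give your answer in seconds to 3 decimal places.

Summing Sᵢαᵢ: 1.256 + 105.792 + 2.967 + 0.117 + 74.175 + 0.312 → A = 184.619 sabins.
V = 11.5·8.6·3.9 = 385.71 m³.
Sabine: RT60 = 0.161 × 385.71 / 184.619 = 0.336 s.

0.336 seconds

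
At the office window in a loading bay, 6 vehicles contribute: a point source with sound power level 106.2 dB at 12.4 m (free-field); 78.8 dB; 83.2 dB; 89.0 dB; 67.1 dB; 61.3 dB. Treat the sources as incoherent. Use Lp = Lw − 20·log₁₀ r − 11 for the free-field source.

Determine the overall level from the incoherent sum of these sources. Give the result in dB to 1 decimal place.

90.4 dB

Source at 12.4 m: Lp = 106.2 − 20·log₁₀(12.4) − 11 = 73.3 dB.
Converting to relative power and adding: 10^(73.3/10) + 10^(78.8/10) + 10^(83.2/10) + 10^(89.0/10) + 10^(67.1/10) + 10^(61.3/10) = 1.107e+09.
L_total = 10·log₁₀(1.107e+09) = 90.4 dB.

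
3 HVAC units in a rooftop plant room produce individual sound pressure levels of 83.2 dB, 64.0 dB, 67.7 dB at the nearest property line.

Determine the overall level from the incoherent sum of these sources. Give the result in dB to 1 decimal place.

Converting to relative power and adding: 10^(83.2/10) + 10^(64.0/10) + 10^(67.7/10) = 2.173e+08.
Back to dB: 10·log₁₀ Σ = 83.4 dB.

83.4 dB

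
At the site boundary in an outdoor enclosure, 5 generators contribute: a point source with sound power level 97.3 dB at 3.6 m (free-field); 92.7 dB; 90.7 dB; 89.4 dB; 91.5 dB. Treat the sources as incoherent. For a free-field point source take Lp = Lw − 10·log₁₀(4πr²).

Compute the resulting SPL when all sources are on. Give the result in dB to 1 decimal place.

Source at 3.6 m: Lp = 97.3 − 10·log₁₀(4π·3.6²) = 97.3 − 10·log₁₀(162.860) = 75.2 dB.
Sum in the linear (power) domain: Σ 10^(Lᵢ/10) = 10^(75.2/10) + 10^(92.7/10) + 10^(90.7/10) + 10^(89.4/10) + 10^(91.5/10) = 5.354e+09.
Combined level = 10 log₁₀(5.354e+09) = 97.3 dB.

97.3 dB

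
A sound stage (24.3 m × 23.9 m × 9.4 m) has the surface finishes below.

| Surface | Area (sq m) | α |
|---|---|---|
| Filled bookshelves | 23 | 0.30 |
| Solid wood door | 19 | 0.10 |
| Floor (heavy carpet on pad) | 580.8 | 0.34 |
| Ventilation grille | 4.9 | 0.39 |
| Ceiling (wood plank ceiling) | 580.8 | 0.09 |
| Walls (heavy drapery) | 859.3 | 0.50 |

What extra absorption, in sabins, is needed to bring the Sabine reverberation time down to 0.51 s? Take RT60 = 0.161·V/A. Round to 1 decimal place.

1033.3 sabins

Summing Sᵢαᵢ: 6.900 + 1.900 + 197.472 + 1.911 + 52.272 + 429.650 → A₁ = 690.105 sabins.
For T = 0.51 s, need A₂ = 0.161·V/T = 0.161·5459.238/0.51 = 1723.407 sabins.
Shortfall: 1723.407 − 690.105 = 1033.3 sabins.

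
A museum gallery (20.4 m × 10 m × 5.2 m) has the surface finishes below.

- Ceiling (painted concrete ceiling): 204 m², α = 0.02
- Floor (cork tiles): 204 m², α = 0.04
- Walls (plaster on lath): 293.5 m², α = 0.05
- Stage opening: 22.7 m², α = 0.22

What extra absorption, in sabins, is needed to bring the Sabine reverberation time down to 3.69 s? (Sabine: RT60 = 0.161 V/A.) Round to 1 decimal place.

Total absorption A₁ = 204·0.02 + 204·0.04 + 293.5·0.05 + 22.7·0.22
  = 4.080 + 8.160 + 14.675 + 4.994 = 31.909 m² sabins.
Target A₂ = 0.161·1060.8/3.69 = 46.284 sabins (V = 1060.8 m³).
ΔA = A₂ − A₁ = 46.284 − 31.909 = 14.4 sabins.

14.4 sabins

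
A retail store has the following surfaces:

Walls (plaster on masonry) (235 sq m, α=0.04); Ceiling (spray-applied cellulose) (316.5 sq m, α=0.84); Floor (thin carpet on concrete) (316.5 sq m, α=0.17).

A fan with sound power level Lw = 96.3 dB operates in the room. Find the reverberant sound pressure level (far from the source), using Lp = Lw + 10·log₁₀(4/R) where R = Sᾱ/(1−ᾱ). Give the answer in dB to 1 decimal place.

Σ(Sᵢαᵢ) = 235×0.04 + 316.5×0.84 + 316.5×0.17 = 329.065; total area S = 868.0 sq m.
ᾱ = 329.065/868.0 = 0.3791; R = Sᾱ/(1−ᾱ) = 329.065/(1−0.3791) = 529.981 sq m.
Lp = Lw + 10 log₁₀(4/R) = 96.3 -21.22 = 75.1 dB.

75.1 dB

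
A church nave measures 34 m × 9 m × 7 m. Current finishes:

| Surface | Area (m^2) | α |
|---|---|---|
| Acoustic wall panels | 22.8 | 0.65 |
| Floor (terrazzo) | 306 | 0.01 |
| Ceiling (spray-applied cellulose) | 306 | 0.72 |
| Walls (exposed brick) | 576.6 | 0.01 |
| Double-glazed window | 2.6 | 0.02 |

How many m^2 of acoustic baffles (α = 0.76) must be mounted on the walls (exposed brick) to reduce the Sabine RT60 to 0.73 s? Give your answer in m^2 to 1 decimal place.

304.5

Equivalent absorption area: A₁ = 22.8*0.65 + 306*0.01 + 306*0.72 + 576.6*0.01 + 2.6*0.02 = 244.018 m^2.
V = 2142 m³. Target absorption A₂ = 0.161 × 2142 / 0.73 = 472.414 sabins.
ΔA needed = 472.414 − 244.018 = 228.396 sabins.
Each m^2 of panel replacing the walls (exposed brick) adds (0.76 − 0.01) = 0.75 sabins.
Panel area = 228.396 / 0.75 = 304.5 m^2.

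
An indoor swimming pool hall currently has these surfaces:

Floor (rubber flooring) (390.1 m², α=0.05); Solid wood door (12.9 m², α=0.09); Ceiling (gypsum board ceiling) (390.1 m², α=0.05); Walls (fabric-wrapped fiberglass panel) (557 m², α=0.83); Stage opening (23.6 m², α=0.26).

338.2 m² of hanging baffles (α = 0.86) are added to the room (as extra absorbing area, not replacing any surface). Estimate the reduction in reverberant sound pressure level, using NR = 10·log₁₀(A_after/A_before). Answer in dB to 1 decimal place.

A_before = Σ Sᵢαᵢ = 390.1*0.05 + 12.9*0.09 + 390.1*0.05 + 557*0.83 + 23.6*0.26 = 508.617 sabins.
Treatment contributes 338.2·0.86 = 290.852 sabins.
A_after = 508.617 + 290.852 = 799.469 sabins.
NR = 10·log₁₀(799.469/508.617) = 2.0 dB.

2.0 dB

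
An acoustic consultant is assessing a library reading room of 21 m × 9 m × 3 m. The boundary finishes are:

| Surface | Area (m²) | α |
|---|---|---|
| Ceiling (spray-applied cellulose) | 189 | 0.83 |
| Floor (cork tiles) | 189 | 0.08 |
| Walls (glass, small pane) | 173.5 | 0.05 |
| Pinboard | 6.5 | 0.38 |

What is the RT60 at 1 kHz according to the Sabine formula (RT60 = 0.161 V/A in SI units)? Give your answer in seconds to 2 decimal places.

A = Σ Sᵢαᵢ = 189×0.83 + 189×0.08 + 173.5×0.05 + 6.5×0.38 = 183.135 sabins.
Room volume: 567 m³.
Sabine: RT60 = 0.161 × 567 / 183.135 = 0.50 s.

0.50 sec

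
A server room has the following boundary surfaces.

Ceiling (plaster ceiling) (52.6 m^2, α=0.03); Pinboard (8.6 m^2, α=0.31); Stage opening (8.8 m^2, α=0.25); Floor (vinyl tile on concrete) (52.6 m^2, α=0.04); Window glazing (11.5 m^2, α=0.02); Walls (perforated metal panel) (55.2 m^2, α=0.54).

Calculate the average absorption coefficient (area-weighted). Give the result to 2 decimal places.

0.20

S = Σ Sᵢ = 52.6 + 8.6 + 8.8 + 52.6 + 11.5 + 55.2 = 189.3 m^2.
Σ(Sᵢαᵢ) = 52.6*0.03 + 8.6*0.31 + 8.8*0.25 + 52.6*0.04 + 11.5*0.02 + 55.2*0.54 = 38.586.
ᾱ = 38.586 / 189.3 = 0.20.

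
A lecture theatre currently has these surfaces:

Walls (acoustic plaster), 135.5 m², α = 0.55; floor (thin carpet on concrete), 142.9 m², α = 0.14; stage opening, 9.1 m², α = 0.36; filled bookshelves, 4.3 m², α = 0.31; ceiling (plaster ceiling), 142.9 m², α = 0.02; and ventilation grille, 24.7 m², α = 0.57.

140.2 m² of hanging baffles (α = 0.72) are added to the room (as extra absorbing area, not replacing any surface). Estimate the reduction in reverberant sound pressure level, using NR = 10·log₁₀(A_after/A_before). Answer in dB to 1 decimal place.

2.7 dB

Equivalent absorption area: A_before = 135.5×0.55 + 142.9×0.14 + 9.1×0.36 + 4.3×0.31 + 142.9×0.02 + 24.7×0.57 = 116.077 m².
Treatment contributes 140.2·0.72 = 100.944 sabins.
New total A_after = 217.021 sabins.
NR = 10·log₁₀(217.021/116.077) = 2.7 dB.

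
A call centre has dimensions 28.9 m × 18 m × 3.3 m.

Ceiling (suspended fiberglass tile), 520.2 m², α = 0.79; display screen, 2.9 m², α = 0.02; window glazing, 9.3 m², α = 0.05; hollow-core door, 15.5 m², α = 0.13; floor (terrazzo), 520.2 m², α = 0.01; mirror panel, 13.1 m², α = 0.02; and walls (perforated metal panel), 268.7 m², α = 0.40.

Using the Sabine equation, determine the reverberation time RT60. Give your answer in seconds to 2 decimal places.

0.53 sec

A = Σ Sᵢαᵢ = 520.2·0.79 + 2.9·0.02 + 9.3·0.05 + 15.5·0.13 + 520.2·0.01 + 13.1·0.02 + 268.7·0.40 = 526.440 sabins.
Volume V = 28.9 × 18 × 3.3 = 1716.66 m³.
RT60 = 0.161 · V / A = 0.161 × 1716.66 / 526.440 = 0.53 s.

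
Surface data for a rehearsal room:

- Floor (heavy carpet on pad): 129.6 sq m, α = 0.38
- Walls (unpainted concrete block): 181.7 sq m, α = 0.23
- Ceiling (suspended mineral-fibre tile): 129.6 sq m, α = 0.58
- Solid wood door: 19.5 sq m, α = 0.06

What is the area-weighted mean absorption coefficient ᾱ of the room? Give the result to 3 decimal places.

S = Σ Sᵢ = 129.6 + 181.7 + 129.6 + 19.5 = 460.4 sq m.
Weighted sum Σ Sα = 167.377.
ᾱ = 167.377 / 460.4 = 0.364.

0.364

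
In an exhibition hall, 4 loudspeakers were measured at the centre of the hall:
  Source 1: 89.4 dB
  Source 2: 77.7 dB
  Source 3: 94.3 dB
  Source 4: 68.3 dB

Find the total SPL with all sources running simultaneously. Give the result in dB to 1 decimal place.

Σ 10^(Lᵢ/10) = 3.628e+09.
Combined level = 10 log₁₀(3.628e+09) = 95.6 dB.

95.6 dB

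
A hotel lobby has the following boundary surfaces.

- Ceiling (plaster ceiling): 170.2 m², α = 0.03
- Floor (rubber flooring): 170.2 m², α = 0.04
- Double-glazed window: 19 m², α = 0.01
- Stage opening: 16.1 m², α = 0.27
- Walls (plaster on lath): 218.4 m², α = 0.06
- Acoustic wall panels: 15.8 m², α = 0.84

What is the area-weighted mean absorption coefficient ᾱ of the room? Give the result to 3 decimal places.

0.070

Total surface area S = 609.7 m².
Weighted sum Σ Sα = 42.827.
ᾱ = 42.827 / 609.7 = 0.070.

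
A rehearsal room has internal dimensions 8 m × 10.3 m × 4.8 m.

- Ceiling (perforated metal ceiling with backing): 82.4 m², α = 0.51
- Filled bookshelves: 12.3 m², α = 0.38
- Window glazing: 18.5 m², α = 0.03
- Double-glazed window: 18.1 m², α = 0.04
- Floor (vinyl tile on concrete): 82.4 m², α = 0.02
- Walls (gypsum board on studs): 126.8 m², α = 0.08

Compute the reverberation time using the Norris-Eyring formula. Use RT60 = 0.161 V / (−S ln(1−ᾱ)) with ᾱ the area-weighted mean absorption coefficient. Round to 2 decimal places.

S = Σ Sᵢ = 340.5 m².
Σ(Sᵢαᵢ) = 82.4×0.51 + 12.3×0.38 + 18.5×0.03 + 18.1×0.04 + 82.4×0.02 + 126.8×0.08 = 59.769.
ᾱ = 59.769 / 340.5 = 0.1755.
Eyring denominator: −S ln(1−ᾱ) = 65.709.
V = 8 × 10.3 × 4.8 = 395.52 m³.
T = 0.161·V/[−S·ln(1−ᾱ)] = 0.161·395.52/65.709 = 0.97 s.

0.97 seconds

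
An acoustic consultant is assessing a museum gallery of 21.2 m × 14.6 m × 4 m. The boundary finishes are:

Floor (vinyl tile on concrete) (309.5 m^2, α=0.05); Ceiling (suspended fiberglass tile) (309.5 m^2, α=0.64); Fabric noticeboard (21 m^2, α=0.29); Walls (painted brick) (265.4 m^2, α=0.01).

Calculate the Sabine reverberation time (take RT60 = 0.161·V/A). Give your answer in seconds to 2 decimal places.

Total absorption A = 309.5·0.05 + 309.5·0.64 + 21·0.29 + 265.4·0.01
  = 15.475 + 198.080 + 6.090 + 2.654 = 222.299 m^2 sabins.
Room volume: 1238.08 m³.
Sabine: RT60 = 0.161 × 1238.08 / 222.299 = 0.90 s.

0.90 seconds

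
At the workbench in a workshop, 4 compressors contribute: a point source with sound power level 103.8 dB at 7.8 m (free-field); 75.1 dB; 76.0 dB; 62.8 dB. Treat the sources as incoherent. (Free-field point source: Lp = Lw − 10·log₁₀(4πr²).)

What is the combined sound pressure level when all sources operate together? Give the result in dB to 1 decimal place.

Source at 7.8 m: Lp = 103.8 − 10·log₁₀(4π·7.8²) = 103.8 − 10·log₁₀(764.538) = 75.0 dB.
Sum in the linear (power) domain: Σ 10^(Lᵢ/10) = 10^(75.0/10) + 10^(75.1/10) + 10^(76.0/10) + 10^(62.8/10) = 1.057e+08.
Combined level = 10 log₁₀(1.057e+08) = 80.2 dB.

80.2 dB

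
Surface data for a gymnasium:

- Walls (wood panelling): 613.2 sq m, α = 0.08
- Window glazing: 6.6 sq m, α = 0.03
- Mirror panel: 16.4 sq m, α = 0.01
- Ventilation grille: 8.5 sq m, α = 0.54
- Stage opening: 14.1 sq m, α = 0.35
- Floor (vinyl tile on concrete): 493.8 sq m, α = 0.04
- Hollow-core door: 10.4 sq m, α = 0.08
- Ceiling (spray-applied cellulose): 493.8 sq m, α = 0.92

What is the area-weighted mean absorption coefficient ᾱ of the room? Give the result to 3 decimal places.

0.322

S = Σ Sᵢ = 613.2 + 6.6 + 16.4 + 8.5 + 14.1 + 493.8 + 10.4 + 493.8 = 1656.8 sq m.
Weighted sum Σ Sα = 533.823.
ᾱ = A/S = 0.322.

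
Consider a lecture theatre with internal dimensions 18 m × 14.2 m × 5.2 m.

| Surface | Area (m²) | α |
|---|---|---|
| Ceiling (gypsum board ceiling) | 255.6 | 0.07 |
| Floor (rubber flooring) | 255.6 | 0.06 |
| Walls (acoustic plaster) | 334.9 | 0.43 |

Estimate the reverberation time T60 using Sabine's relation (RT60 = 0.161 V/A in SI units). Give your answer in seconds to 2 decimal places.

1.21 seconds

A = Σ Sᵢαᵢ = 255.6*0.07 + 255.6*0.06 + 334.9*0.43 = 177.235 sabins.
Volume V = 18 × 14.2 × 5.2 = 1329.12 m³.
RT60 = 0.161 · V / A = 0.161 × 1329.12 / 177.235 = 1.21 s.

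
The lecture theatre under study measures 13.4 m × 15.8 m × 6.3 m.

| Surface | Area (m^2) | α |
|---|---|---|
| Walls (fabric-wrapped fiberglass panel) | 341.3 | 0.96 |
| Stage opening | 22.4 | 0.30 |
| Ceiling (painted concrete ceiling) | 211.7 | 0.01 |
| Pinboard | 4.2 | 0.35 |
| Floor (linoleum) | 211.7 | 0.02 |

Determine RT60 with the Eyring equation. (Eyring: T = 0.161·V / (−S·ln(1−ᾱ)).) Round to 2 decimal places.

0.48 s

Total surface area S = 341.3 + 22.4 + 211.7 + 4.2 + 211.7 = 791.3 m^2.
Σ(Sᵢαᵢ) = 341.3×0.96 + 22.4×0.30 + 211.7×0.01 + 4.2×0.35 + 211.7×0.02 = 342.189.
Mean coefficient ᾱ = A/S = 0.4324.
Eyring denominator: −S ln(1−ᾱ) = 448.144.
V = 13.4 × 15.8 × 6.3 = 1333.836 m³.
RT60 = 0.161 × 1333.836 / 448.144 = 0.48 s.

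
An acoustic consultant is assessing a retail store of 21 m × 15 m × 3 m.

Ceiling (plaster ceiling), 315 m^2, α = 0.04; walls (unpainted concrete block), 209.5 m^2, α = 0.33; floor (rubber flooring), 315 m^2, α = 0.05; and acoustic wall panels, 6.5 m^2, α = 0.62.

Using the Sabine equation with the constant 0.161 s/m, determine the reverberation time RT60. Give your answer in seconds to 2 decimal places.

1.50 s

Summing Sᵢαᵢ: 12.600 + 69.135 + 15.750 + 4.030 → A = 101.515 sabins.
Volume V = 21 × 15 × 3 = 945 m³.
RT60 = 0.161 · V / A = 0.161 × 945 / 101.515 = 1.50 s.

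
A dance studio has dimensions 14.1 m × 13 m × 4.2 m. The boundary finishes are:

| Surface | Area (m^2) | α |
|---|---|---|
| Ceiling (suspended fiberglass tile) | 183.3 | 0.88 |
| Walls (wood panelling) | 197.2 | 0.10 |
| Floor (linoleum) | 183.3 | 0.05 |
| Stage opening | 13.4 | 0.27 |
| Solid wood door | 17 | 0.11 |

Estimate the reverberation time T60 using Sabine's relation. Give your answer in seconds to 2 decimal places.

Summing Sᵢαᵢ: 161.304 + 19.720 + 9.165 + 3.618 + 1.870 → A = 195.677 sabins.
Volume V = 14.1 × 13 × 4.2 = 769.86 m³.
Sabine: RT60 = 0.161 × 769.86 / 195.677 = 0.63 s.

0.63 s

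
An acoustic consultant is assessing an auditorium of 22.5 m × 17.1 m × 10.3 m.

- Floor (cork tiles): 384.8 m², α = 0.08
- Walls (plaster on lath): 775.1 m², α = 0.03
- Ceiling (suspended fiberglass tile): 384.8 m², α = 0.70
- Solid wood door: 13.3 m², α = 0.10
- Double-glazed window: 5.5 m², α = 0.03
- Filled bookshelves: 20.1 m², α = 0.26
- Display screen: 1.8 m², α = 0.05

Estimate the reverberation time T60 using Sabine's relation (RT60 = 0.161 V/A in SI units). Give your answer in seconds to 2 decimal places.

1.93 s

Summing Sᵢαᵢ: 30.784 + 23.253 + 269.360 + 1.330 + 0.165 + 5.226 + 0.090 → A = 330.208 sabins.
Volume V = 22.5 × 17.1 × 10.3 = 3962.925 m³.
RT60 = 0.161 · V / A = 0.161 × 3962.925 / 330.208 = 1.93 s.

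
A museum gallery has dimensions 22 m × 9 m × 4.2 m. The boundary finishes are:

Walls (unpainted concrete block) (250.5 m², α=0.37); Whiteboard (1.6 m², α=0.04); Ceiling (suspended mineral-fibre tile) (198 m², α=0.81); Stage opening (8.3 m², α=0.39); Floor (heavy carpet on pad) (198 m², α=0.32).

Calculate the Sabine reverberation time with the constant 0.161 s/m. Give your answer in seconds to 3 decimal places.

0.419 s

Summing Sᵢαᵢ: 92.685 + 0.064 + 160.380 + 3.237 + 63.360 → A = 319.726 sabins.
Volume V = 22 × 9 × 4.2 = 831.6 m³.
RT60 = 0.161 · V / A = 0.161 × 831.6 / 319.726 = 0.419 s.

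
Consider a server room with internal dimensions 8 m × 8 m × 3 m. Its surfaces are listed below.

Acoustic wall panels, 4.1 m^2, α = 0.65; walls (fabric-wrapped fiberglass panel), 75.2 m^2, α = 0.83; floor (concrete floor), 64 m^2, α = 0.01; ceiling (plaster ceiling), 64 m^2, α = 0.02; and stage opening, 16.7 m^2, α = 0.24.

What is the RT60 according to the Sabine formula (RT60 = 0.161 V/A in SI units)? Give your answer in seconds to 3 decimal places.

0.435 s

Summing Sᵢαᵢ: 2.665 + 62.416 + 0.640 + 1.280 + 4.008 → A = 71.009 sabins.
V = 8·8·3 = 192 m³.
Sabine: RT60 = 0.161 × 192 / 71.009 = 0.435 s.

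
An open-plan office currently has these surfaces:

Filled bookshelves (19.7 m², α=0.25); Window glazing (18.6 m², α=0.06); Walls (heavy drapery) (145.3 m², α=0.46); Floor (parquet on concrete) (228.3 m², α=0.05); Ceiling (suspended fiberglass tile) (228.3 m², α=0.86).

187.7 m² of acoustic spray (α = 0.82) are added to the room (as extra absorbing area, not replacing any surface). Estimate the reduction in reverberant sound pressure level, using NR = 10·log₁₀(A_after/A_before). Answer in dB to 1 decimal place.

1.9 dB

Equivalent absorption area: A_before = 19.7*0.25 + 18.6*0.06 + 145.3*0.46 + 228.3*0.05 + 228.3*0.86 = 280.632 m².
Treatment contributes 187.7·0.82 = 153.914 sabins.
New total A_after = 434.546 sabins.
Reduction = 10 log₁₀(A_after/A_before) = 10 log₁₀(1.5485) = 1.9 dB.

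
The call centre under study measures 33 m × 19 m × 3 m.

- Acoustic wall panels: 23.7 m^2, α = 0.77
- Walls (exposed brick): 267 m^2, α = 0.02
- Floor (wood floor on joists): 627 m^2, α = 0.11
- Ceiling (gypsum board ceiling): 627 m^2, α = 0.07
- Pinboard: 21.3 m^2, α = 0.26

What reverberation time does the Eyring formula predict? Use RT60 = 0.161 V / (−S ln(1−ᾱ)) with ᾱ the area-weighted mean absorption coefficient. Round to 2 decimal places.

2.03 seconds

Total surface area S = 23.7 + 267 + 627 + 627 + 21.3 = 1566.0 m^2.
Absorption A = 23.7×0.77 + 267×0.02 + 627×0.11 + 627×0.07 + 21.3×0.26 = 141.987 sabins.
ᾱ = 141.987 / 1566.0 = 0.0907.
−S·ln(1−ᾱ) = −1566.0 × ln(1 − 0.0907) = 148.896.
V = 33 × 19 × 3 = 1881 m³.
RT60 = 0.161 × 1881 / 148.896 = 2.03 s.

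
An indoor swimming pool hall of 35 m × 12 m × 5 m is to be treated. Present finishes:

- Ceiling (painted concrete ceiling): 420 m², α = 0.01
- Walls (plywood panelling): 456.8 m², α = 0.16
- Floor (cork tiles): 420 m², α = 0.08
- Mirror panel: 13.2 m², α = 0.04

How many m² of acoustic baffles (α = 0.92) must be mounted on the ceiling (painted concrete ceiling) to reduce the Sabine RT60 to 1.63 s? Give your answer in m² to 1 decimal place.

Total absorption A₁ = 420*0.01 + 456.8*0.16 + 420*0.08 + 13.2*0.04
  = 4.200 + 73.088 + 33.600 + 0.528 = 111.416 m² sabins.
Required A₂ = 0.161·2100/1.63 = 207.423 sabins.
ΔA needed = 207.423 − 111.416 = 96.007 sabins.
Each m² of panel replacing the ceiling (painted concrete ceiling) adds (0.92 − 0.01) = 0.91 sabins.
Area = ΔA/Δα = 96.007/0.91 = 105.5 m².

105.5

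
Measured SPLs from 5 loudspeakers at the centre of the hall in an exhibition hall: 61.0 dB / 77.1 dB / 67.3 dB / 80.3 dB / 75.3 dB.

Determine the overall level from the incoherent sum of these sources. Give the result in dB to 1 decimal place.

Converting to relative power and adding: 10^(61.0/10) + 10^(77.1/10) + 10^(67.3/10) + 10^(80.3/10) + 10^(75.3/10) = 1.99e+08.
L_total = 10·log₁₀(1.99e+08) = 83.0 dB.

83.0 dB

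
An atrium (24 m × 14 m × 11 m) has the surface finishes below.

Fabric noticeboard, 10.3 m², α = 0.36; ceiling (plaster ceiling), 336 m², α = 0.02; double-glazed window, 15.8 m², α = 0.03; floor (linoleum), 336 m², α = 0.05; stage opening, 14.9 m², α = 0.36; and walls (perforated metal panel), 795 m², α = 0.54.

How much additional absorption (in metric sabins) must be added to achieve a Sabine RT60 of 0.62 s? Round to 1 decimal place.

497.4 sabins

Summing Sᵢαᵢ: 3.708 + 6.720 + 0.474 + 16.800 + 5.364 + 429.300 → A₁ = 462.366 sabins.
For T = 0.62 s, need A₂ = 0.161·V/T = 0.161·3696/0.62 = 959.768 sabins.
ΔA = A₂ − A₁ = 959.768 − 462.366 = 497.4 sabins.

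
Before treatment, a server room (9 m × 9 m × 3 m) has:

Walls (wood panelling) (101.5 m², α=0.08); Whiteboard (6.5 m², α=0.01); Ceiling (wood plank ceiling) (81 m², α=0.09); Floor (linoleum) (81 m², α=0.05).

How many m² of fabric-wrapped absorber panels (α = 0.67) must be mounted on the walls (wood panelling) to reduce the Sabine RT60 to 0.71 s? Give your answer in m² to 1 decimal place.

Summing Sᵢαᵢ: 8.120 + 0.065 + 7.290 + 4.050 → A₁ = 19.525 sabins.
Required A₂ = 0.161·243/0.71 = 55.103 sabins.
Absorption to add: 55.103 − 19.525 = 35.578 sabins.
Each m² of panel replacing the walls (wood panelling) adds (0.67 − 0.08) = 0.59 sabins.
Panel area = 35.578 / 0.59 = 60.3 m².

60.3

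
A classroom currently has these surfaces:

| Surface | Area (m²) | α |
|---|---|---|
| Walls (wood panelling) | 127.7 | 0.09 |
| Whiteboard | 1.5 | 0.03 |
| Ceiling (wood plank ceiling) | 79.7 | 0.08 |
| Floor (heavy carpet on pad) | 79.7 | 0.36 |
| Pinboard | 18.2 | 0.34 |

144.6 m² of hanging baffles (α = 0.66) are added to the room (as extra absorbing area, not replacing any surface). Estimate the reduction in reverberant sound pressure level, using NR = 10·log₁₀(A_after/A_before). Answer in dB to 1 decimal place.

4.5 dB

Equivalent absorption area: A_before = 127.7·0.09 + 1.5·0.03 + 79.7·0.08 + 79.7·0.36 + 18.2·0.34 = 52.794 m².
Treatment contributes 144.6·0.66 = 95.436 sabins.
A_after = 52.794 + 95.436 = 148.230 sabins.
Reduction = 10 log₁₀(A_after/A_before) = 10 log₁₀(2.8077) = 4.5 dB.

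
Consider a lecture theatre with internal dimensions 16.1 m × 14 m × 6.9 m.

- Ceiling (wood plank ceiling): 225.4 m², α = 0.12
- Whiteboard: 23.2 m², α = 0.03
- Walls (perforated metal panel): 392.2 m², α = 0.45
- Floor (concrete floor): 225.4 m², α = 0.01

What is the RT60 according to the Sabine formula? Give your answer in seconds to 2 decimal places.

1.21 sec

Total absorption A = 225.4*0.12 + 23.2*0.03 + 392.2*0.45 + 225.4*0.01
  = 27.048 + 0.696 + 176.490 + 2.254 = 206.488 m² sabins.
Volume V = 16.1 × 14 × 6.9 = 1555.26 m³.
RT60 = 0.161 · V / A = 0.161 × 1555.26 / 206.488 = 1.21 s.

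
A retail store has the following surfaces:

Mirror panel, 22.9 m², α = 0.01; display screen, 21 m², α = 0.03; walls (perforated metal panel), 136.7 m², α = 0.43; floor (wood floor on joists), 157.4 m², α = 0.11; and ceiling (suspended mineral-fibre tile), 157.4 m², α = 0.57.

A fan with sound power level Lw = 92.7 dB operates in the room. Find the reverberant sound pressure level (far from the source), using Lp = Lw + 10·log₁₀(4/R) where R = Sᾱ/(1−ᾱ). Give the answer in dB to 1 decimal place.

74.7 dB

Σ(Sᵢαᵢ) = 22.9·0.01 + 21·0.03 + 136.7·0.43 + 157.4·0.11 + 157.4·0.57 = 166.672; total area S = 495.4 m².
ᾱ = 166.672/495.4 = 0.3364; R = Sᾱ/(1−ᾱ) = 166.672/(1−0.3364) = 251.163 m².
Lp = 92.7 + 10·log₁₀(4/251.163) = 92.7 + (-17.98) = 74.7 dB.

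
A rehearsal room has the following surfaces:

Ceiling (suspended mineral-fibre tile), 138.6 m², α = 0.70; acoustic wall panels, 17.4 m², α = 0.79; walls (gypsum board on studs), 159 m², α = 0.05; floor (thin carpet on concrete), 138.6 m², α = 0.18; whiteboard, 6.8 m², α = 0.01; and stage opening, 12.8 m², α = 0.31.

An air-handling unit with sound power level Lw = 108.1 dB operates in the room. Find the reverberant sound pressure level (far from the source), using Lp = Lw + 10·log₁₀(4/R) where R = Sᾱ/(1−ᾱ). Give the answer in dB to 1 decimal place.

A = 147.700 sabins; S = 473.2 m².
ᾱ = 147.700/473.2 = 0.3121; R = Sᾱ/(1−ᾱ) = 147.700/(1−0.3121) = 214.711 m².
Lp = Lw + 10 log₁₀(4/R) = 108.1 -17.30 = 90.8 dB.

90.8 dB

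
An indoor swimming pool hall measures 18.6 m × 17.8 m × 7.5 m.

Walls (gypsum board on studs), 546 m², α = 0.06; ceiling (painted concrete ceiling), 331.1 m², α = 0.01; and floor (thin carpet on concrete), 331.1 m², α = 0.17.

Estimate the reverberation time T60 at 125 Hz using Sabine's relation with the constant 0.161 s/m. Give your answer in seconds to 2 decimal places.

4.33 s

Equivalent absorption area: A = 546*0.06 + 331.1*0.01 + 331.1*0.17 = 92.358 m².
V = 18.6·17.8·7.5 = 2483.1 m³.
T = 0.161 V/A = 0.161·2483.1/92.358 = 4.33 s.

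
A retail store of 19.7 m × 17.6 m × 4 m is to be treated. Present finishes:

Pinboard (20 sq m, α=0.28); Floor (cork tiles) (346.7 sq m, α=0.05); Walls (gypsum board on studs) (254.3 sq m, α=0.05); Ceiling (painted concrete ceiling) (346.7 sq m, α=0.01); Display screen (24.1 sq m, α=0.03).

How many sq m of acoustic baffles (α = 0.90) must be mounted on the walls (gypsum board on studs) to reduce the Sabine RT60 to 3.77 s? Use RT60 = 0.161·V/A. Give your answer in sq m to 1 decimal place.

22.8

A₁ = Σ Sᵢαᵢ = 20×0.28 + 346.7×0.05 + 254.3×0.05 + 346.7×0.01 + 24.1×0.03 = 39.840 sabins.
V = 1386.88 m³. Target absorption A₂ = 0.161 × 1386.88 / 3.77 = 59.228 sabins.
ΔA needed = 59.228 − 39.840 = 19.388 sabins.
Each sq m of panel replacing the walls (gypsum board on studs) adds (0.90 − 0.05) = 0.85 sabins.
Area = ΔA/Δα = 19.388/0.85 = 22.8 sq m.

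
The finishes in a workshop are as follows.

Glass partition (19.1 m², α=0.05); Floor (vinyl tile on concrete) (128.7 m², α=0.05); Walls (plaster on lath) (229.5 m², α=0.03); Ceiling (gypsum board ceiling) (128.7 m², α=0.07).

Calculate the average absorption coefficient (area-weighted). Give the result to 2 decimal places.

0.05

S = Σ Sᵢ = 19.1 + 128.7 + 229.5 + 128.7 = 506.0 m².
Σ(Sᵢαᵢ) = 19.1×0.05 + 128.7×0.05 + 229.5×0.03 + 128.7×0.07 = 23.284.
ᾱ = 23.284 / 506.0 = 0.05.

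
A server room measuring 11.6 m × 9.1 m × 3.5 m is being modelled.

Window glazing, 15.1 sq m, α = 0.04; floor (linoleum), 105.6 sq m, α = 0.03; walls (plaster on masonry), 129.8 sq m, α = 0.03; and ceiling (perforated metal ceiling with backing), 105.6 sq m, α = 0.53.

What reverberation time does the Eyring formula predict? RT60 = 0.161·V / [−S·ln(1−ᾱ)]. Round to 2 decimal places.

0.85 sec

S = Σ Sᵢ = 356.1 sq m.
Σ(Sᵢαᵢ) = 15.1·0.04 + 105.6·0.03 + 129.8·0.03 + 105.6·0.53 = 63.634.
Mean coefficient ᾱ = A/S = 0.1787.
Eyring denominator: −S ln(1−ᾱ) = 70.104.
V = 11.6 × 9.1 × 3.5 = 369.46 m³.
RT60 = 0.161 × 369.46 / 70.104 = 0.85 s.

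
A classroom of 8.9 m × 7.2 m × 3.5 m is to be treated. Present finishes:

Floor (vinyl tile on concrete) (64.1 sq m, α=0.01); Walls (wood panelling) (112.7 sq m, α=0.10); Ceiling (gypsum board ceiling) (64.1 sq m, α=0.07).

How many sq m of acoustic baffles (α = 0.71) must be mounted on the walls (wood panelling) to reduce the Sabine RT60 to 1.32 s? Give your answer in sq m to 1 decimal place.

Summing Sᵢαᵢ: 0.641 + 11.270 + 4.487 → A₁ = 16.398 sabins.
V = 224.28 m³. Target absorption A₂ = 0.161 × 224.28 / 1.32 = 27.355 sabins.
Absorption to add: 27.355 − 16.398 = 10.957 sabins.
Each sq m of panel replacing the walls (wood panelling) adds (0.71 − 0.10) = 0.61 sabins.
Panel area = 10.957 / 0.61 = 18.0 sq m.

18.0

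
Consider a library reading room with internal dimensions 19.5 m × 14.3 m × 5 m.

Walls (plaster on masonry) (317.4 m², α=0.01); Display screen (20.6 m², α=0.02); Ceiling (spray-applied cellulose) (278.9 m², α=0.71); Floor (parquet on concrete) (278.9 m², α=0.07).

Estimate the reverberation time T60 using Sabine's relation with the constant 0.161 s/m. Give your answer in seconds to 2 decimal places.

1.02 s

Equivalent absorption area: A = 317.4*0.01 + 20.6*0.02 + 278.9*0.71 + 278.9*0.07 = 221.128 m².
V = 19.5·14.3·5 = 1394.25 m³.
Sabine: RT60 = 0.161 × 1394.25 / 221.128 = 1.02 s.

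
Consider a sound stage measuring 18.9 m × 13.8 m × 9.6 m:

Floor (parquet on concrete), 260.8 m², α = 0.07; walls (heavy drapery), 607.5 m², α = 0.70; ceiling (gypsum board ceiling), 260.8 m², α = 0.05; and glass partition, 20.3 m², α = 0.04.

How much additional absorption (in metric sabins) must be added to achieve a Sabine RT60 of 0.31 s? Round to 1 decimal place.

843.0 sabins

A₁ = Σ Sᵢαᵢ = 260.8×0.07 + 607.5×0.70 + 260.8×0.05 + 20.3×0.04 = 457.358 sabins.
For T = 0.31 s, need A₂ = 0.161·V/T = 0.161·2503.872/0.31 = 1300.398 sabins.
ΔA = A₂ − A₁ = 1300.398 − 457.358 = 843.0 sabins.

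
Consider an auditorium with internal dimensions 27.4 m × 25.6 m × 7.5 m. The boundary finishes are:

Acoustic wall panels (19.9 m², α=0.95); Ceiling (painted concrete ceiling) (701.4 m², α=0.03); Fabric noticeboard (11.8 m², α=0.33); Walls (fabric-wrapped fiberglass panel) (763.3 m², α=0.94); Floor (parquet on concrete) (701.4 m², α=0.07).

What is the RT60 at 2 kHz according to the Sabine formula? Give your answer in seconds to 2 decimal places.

Summing Sᵢαᵢ: 18.905 + 21.042 + 3.894 + 717.502 + 49.098 → A = 810.441 sabins.
Volume V = 27.4 × 25.6 × 7.5 = 5260.8 m³.
Sabine: RT60 = 0.161 × 5260.8 / 810.441 = 1.05 s.

1.05 s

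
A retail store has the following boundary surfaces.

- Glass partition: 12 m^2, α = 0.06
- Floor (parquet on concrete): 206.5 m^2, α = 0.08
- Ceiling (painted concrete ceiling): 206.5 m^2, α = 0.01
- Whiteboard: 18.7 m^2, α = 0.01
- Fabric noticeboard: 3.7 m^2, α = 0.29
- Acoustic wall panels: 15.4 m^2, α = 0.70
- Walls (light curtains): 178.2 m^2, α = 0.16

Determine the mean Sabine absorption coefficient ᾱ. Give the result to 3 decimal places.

Total surface area S = 641.0 m^2.
Σ(Sᵢαᵢ) = 12·0.06 + 206.5·0.08 + 206.5·0.01 + 18.7·0.01 + 3.7·0.29 + 15.4·0.70 + 178.2·0.16 = 59.857.
ᾱ = A/S = 0.093.

0.093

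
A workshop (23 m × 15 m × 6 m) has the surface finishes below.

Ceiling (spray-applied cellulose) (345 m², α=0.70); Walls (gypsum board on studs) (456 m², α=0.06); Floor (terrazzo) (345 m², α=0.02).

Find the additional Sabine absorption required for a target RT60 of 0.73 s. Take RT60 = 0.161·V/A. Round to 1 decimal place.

180.8 sabins

Equivalent absorption area: A₁ = 345*0.70 + 456*0.06 + 345*0.02 = 275.760 m².
V = 2070 m³. Required absorption A₂ = 0.161 × 2070 / 0.73 = 456.534 sabins.
Shortfall: 456.534 − 275.760 = 180.8 sabins.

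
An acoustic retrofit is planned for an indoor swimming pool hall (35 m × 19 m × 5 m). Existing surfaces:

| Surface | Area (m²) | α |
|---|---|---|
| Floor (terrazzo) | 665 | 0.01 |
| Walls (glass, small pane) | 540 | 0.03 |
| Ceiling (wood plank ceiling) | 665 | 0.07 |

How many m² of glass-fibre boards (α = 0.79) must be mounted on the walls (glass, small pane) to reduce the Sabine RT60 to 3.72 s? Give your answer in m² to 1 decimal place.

Summing Sᵢαᵢ: 6.650 + 16.200 + 46.550 → A₁ = 69.400 sabins.
Required A₂ = 0.161·3325/3.72 = 143.905 sabins.
ΔA needed = 143.905 − 69.400 = 74.505 sabins.
Net gain per m²: Δα = 0.79 − 0.03 = 0.76.
Panel area = 74.505 / 0.76 = 98.0 m².

98.0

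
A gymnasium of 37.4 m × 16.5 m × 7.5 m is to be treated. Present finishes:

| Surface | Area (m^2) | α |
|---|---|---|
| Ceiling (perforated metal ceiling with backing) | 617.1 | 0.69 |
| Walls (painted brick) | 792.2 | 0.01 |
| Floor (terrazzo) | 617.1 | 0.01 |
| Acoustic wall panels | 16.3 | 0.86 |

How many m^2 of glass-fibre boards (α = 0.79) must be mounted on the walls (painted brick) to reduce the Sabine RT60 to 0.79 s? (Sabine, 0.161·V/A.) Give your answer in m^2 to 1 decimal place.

Equivalent absorption area: A₁ = 617.1×0.69 + 792.2×0.01 + 617.1×0.01 + 16.3×0.86 = 453.910 m^2.
Required A₂ = 0.161·4628.25/0.79 = 943.226 sabins.
Absorption to add: 943.226 − 453.910 = 489.316 sabins.
Net gain per m^2: Δα = 0.79 − 0.01 = 0.78.
Area = ΔA/Δα = 489.316/0.78 = 627.3 m^2.

627.3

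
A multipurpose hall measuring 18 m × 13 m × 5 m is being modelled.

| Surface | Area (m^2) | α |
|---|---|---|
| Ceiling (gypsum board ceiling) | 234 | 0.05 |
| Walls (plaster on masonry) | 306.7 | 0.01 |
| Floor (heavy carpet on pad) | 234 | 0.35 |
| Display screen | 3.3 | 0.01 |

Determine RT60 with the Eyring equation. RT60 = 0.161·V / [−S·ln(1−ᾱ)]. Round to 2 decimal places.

1.82 s

S = Σ Sᵢ = 778.0 m^2.
Absorption A = 234·0.05 + 306.7·0.01 + 234·0.35 + 3.3·0.01 = 96.700 sabins.
ᾱ = 96.700 / 778.0 = 0.1243.
Eyring denominator: −S ln(1−ᾱ) = 103.265.
V = 18 × 13 × 5 = 1170 m³.
RT60 = 0.161 × 1170 / 103.265 = 1.82 s.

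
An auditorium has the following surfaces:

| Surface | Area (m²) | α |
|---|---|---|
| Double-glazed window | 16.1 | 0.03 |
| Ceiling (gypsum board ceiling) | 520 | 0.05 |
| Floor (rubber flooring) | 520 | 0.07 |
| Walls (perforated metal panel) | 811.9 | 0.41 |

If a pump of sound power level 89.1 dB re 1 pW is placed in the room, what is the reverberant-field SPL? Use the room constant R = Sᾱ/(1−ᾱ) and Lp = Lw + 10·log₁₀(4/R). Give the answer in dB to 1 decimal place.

68.1 dB

A = 395.762 sabins; S = 1868.0 m².
ᾱ = 395.762/1868.0 = 0.2119; R = Sᾱ/(1−ᾱ) = 395.762/(1−0.2119) = 502.172 m².
Lp = Lw + 10 log₁₀(4/R) = 89.1 -20.99 = 68.1 dB.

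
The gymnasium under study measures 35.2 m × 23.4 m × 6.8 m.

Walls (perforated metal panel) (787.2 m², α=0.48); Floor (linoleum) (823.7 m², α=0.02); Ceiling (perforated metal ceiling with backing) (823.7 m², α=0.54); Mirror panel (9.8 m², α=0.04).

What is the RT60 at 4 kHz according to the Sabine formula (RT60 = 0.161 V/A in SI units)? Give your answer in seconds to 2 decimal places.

1.07 sec

A = Σ Sᵢαᵢ = 787.2×0.48 + 823.7×0.02 + 823.7×0.54 + 9.8×0.04 = 839.520 sabins.
Volume V = 35.2 × 23.4 × 6.8 = 5601.024 m³.
RT60 = 0.161 · V / A = 0.161 × 5601.024 / 839.520 = 1.07 s.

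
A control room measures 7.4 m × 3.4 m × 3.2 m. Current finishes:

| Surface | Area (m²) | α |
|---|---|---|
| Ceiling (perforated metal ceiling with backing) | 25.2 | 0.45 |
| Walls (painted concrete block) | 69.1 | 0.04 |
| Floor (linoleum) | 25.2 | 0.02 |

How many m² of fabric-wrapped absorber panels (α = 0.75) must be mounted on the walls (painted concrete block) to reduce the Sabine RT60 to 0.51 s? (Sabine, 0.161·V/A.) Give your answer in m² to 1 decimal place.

15.2

Summing Sᵢαᵢ: 11.340 + 2.764 + 0.504 → A₁ = 14.608 sabins.
V = 80.512 m³. Target absorption A₂ = 0.161 × 80.512 / 0.51 = 25.417 sabins.
ΔA needed = 25.417 − 14.608 = 10.809 sabins.
Each m² of panel replacing the walls (painted concrete block) adds (0.75 − 0.04) = 0.71 sabins.
Panel area = 10.809 / 0.71 = 15.2 m².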